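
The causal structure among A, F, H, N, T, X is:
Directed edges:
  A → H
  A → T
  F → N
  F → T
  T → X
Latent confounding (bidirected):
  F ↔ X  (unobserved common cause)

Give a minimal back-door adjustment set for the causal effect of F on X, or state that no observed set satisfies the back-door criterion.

F→X: no observed back-door set.

desc(F)\{F}={N,T,X}; candidates ⊆ {A,H}.
F↔X: latent back-door arc(s) into F.
size 0: {}; under {} F still reaches {X} ∋ X.
size 1: {A}, {H}; under {A} F still reaches {X} ∋ X.
size 2: {A,H}; under {A,H} F still reaches {X} ∋ X.
F↔X cannot be blocked by any observed set — no back-door set.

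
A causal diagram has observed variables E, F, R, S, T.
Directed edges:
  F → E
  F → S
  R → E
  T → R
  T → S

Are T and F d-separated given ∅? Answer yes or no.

Yes — T ⊥ F | ∅.

Bayes-Ball from T | ∅ reaches {E,R,S}.
F ∉ reach(T|∅) ⇒ T ⊥ F | ∅.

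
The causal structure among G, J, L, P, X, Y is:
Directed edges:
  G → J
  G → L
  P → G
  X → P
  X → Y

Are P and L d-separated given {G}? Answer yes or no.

Bayes-Ball from P | {G} reaches {X,Y}.
L ∉ reach(P|{G}) ⇒ P ⊥ L | {G}.

Yes — P ⊥ L | {G}.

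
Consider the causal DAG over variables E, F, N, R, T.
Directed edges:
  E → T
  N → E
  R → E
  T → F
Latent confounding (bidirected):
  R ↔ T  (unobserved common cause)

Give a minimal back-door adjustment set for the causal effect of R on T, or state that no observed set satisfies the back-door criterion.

R→T: no observed back-door set.

desc(R)\{R}={E,F,T}; candidates ⊆ {N}.
R↔T: latent back-door arc(s) into R.
size 0: {}; under {} R still reaches {F,T} ∋ T.
size 1: {N}; under {N} R still reaches {F,T} ∋ T.
R↔T cannot be blocked by any observed set — no back-door set.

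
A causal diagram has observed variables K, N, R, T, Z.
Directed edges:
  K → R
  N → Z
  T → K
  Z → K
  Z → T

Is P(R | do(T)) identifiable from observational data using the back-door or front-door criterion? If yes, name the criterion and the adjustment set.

desc(T)\{T}={K,R}; candidates ⊆ {N,Z}.
size 0: {}; under {} T still reaches {K,N,R,Z} ∋ R.
{Z}: T⊥R given {Z} in G with T→· removed — back-door holds.
P(R|do(T)) = Σ_{Z} P(R|T,Z)·P(Z).

P(R|do(T)): backdoor, adjust for {Z}.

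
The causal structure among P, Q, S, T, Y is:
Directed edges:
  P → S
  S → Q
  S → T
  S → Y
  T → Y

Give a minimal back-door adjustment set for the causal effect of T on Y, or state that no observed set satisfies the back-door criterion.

desc(T)\{T}={Y}; candidates ⊆ {P,Q,S}.
size 0: {}; under {} T still reaches {P,Q,S,Y} ∋ Y.
{S}: T⊥Y given {S} in G with T→· removed — back-door holds.

T→Y: minimal back-door set {S}.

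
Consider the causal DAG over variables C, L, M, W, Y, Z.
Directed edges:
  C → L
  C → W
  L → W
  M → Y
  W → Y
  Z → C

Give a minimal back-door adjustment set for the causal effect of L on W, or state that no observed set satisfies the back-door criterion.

L→W: minimal back-door set {C}.

desc(L)\{L}={W,Y}; candidates ⊆ {C,M,Z}.
size 0: {}; under {} L still reaches {C,W,Y,Z} ∋ W.
{C}: L⊥W given {C} in G with L→· removed — back-door holds.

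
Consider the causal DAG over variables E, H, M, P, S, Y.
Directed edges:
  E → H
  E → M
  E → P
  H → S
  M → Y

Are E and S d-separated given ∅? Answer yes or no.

Bayes-Ball from E | ∅ reaches {H,M,P,S,Y}.
S ∈ reach(E|∅) ⇒ E ⊥̸ S | ∅.

No — E and S are d-connected given ∅.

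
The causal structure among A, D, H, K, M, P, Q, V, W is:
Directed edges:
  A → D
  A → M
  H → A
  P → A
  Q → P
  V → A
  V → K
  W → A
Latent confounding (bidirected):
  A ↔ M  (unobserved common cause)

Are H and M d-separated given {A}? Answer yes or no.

No — H and M are d-connected given {A}.

Bayes-Ball from H | {A} reaches {K,M,P,Q,V,W}.
M ∈ reach(H|{A}) ⇒ H ⊥̸ M | {A}.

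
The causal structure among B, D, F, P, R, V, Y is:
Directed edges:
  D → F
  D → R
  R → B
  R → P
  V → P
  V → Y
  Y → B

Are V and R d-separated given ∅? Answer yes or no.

Bayes-Ball from V | ∅ reaches {B,P,Y}.
R ∉ reach(V|∅) ⇒ V ⊥ R | ∅.

Yes — V ⊥ R | ∅.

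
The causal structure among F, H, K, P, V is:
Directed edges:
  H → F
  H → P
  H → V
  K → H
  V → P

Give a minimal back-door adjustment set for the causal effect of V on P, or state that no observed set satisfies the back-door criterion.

V→P: minimal back-door set {H}.

desc(V)\{V}={P}; candidates ⊆ {F,H,K}.
size 0: {}; under {} V still reaches {F,H,K,P} ∋ P.
{H}: V⊥P given {H} in G with V→· removed — back-door holds.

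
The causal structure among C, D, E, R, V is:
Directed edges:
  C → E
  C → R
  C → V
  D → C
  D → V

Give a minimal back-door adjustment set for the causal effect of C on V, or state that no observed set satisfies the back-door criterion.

C→V: minimal back-door set {D}.

desc(C)\{C}={E,R,V}; candidates ⊆ {D}.
size 0: {}; under {} C still reaches {D,V} ∋ V.
{D}: C⊥V given {D} in G with C→· removed — back-door holds.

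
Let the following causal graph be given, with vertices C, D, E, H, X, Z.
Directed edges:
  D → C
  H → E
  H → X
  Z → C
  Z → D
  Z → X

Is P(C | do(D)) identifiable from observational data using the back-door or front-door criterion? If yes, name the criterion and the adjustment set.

P(C|do(D)): backdoor, adjust for {Z}.

desc(D)\{D}={C}; candidates ⊆ {E,H,X,Z}.
size 0: {}; under {} D still reaches {C,X,Z} ∋ C.
{Z}: D⊥C given {Z} in G with D→· removed — back-door holds.
P(C|do(D)) = Σ_{Z} P(C|D,Z)·P(Z).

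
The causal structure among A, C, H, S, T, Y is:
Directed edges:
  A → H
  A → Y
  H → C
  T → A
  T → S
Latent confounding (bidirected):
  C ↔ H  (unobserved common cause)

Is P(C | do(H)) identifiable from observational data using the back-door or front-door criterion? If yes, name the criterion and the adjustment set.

desc(H)\{H}={C}; candidates ⊆ {A,S,T,Y}.
H↔C: latent back-door arc(s) into H.
size 0: {}; under {} H still reaches {A,C,S,T,Y} ∋ C.
size 1: {A}, {S}, {T} …(+1); under {A} H still reaches {C} ∋ C.
size 2: {A,S}, {A,T}, {A,Y} …(+3); under {A,S} H still reaches {C} ∋ C.
H↔C cannot be blocked by any observed set — no back-door set.
No mediator lies on a directed H→…→C path.
Neither criterion identifies P(C|do(H)) in this graph.

P(C|do(H)): not identifiable (no BD/FD set).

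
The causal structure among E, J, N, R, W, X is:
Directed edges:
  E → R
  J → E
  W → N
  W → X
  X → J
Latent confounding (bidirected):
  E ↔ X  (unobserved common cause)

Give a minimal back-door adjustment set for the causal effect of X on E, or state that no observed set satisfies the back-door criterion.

desc(X)\{X}={E,J,R}; candidates ⊆ {N,W}.
X↔E: latent back-door arc(s) into X.
size 0: {}; under {} X still reaches {E,N,R,W} ∋ E.
size 1: {N}, {W}; under {N} X still reaches {E,R,W} ∋ E.
size 2: {N,W}; under {N,W} X still reaches {E,R} ∋ E.
X↔E cannot be blocked by any observed set — no back-door set.

X→E: no observed back-door set.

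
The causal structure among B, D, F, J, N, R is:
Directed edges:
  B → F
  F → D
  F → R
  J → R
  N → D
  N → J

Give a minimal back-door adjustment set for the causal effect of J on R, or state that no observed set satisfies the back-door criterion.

desc(J)\{J}={R}; candidates ⊆ {B,D,F,N}.
∅: J⊥R given ∅ in G with J→· removed — back-door holds.

J→R: minimal back-door set ∅.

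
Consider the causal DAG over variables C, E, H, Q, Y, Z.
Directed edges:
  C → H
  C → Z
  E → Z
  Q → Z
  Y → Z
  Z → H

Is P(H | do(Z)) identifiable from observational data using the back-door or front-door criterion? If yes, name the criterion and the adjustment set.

P(H|do(Z)): backdoor, adjust for {C}.

desc(Z)\{Z}={H}; candidates ⊆ {C,E,Q,Y}.
size 0: {}; under {} Z still reaches {C,E,H,Q,Y} ∋ H.
{C}: Z⊥H given {C} in G with Z→· removed — back-door holds.
P(H|do(Z)) = Σ_{C} P(H|Z,C)·P(C).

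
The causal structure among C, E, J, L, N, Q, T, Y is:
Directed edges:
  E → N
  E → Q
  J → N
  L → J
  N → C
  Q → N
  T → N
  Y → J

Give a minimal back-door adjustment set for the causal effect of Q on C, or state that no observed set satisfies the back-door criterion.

desc(Q)\{Q}={C,N}; candidates ⊆ {E,J,L,T,Y}.
size 0: {}; under {} Q still reaches {C,E,N} ∋ C.
{E}: Q⊥C given {E} in G with Q→· removed — back-door holds.

Q→C: minimal back-door set {E}.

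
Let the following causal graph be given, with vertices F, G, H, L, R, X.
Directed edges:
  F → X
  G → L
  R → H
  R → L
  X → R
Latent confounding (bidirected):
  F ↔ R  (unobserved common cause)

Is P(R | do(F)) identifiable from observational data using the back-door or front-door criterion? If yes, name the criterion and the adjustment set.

desc(F)\{F}={H,L,R,X}; candidates ⊆ {G}.
F↔R: latent back-door arc(s) into F.
size 0: {}; under {} F still reaches {H,L,R} ∋ R.
size 1: {G}; under {G} F still reaches {H,L,R} ∋ R.
F↔R cannot be blocked by any observed set — no back-door set.
{X}: (i) intercepts every directed F→R path; (ii) no back-door F→{X}; (iii) {F} blocks every back-door {X}→R. Front-door holds.
P(R|do(F)) = Σ_{X} P(X|F) Σ_{F'} P(R|X,F')P(F').

P(R|do(F)): frontdoor, adjust for {X}.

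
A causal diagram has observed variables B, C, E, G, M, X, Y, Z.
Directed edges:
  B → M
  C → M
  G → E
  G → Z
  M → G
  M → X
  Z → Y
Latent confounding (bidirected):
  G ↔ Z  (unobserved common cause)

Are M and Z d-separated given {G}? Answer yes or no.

No — M and Z are d-connected given {G}.

Bayes-Ball from M | {G} reaches {B,C,X,Y,Z}.
Z ∈ reach(M|{G}) ⇒ M ⊥̸ Z | {G}.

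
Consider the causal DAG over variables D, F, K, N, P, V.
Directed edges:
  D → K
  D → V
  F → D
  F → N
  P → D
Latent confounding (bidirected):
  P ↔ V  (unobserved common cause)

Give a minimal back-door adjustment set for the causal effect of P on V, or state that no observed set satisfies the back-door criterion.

desc(P)\{P}={D,K,V}; candidates ⊆ {F,N}.
P↔V: latent back-door arc(s) into P.
size 0: {}; under {} P still reaches {V} ∋ V.
size 1: {F}, {N}; under {F} P still reaches {V} ∋ V.
size 2: {F,N}; under {F,N} P still reaches {V} ∋ V.
P↔V cannot be blocked by any observed set — no back-door set.

P→V: no observed back-door set.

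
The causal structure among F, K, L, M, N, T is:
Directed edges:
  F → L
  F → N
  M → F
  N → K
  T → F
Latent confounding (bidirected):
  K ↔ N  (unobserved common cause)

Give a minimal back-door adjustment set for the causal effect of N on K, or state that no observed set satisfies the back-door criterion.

desc(N)\{N}={K}; candidates ⊆ {F,L,M,T}.
N↔K: latent back-door arc(s) into N.
size 0: {}; under {} N still reaches {F,K,L,M,T} ∋ K.
size 1: {F}, {L}, {M} …(+1); under {F} N still reaches {K} ∋ K.
size 2: {F,L}, {F,M}, {F,T} …(+3); under {F,L} N still reaches {K} ∋ K.
N↔K cannot be blocked by any observed set — no back-door set.

N→K: no observed back-door set.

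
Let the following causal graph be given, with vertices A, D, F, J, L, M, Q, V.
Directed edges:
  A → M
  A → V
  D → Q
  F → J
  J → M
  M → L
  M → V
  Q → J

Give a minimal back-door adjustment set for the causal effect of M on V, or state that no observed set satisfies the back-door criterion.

desc(M)\{M}={L,V}; candidates ⊆ {A,D,F,J,Q}.
size 0: {}; under {} M still reaches {A,D,F,J,Q,V} ∋ V.
{A}: M⊥V given {A} in G with M→· removed — back-door holds.

M→V: minimal back-door set {A}.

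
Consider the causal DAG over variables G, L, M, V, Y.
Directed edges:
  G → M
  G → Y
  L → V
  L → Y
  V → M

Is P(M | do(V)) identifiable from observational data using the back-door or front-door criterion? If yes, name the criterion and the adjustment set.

P(M|do(V)): backdoor, adjust for ∅.

desc(V)\{V}={M}; candidates ⊆ {G,L,Y}.
∅: V⊥M given ∅ in G with V→· removed — back-door holds.
P(M|do(V)) = P(M|V) — no adjustment needed.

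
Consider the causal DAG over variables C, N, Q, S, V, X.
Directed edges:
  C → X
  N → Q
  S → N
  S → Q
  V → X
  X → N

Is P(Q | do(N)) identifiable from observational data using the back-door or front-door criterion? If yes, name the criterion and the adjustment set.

desc(N)\{N}={Q}; candidates ⊆ {C,S,V,X}.
size 0: {}; under {} N still reaches {C,Q,S,V,X} ∋ Q.
{S}: N⊥Q given {S} in G with N→· removed — back-door holds.
P(Q|do(N)) = Σ_{S} P(Q|N,S)·P(S).

P(Q|do(N)): backdoor, adjust for {S}.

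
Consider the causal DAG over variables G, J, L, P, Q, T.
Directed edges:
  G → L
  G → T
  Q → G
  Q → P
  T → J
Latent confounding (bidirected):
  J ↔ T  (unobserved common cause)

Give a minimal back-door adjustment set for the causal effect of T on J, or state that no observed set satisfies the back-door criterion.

desc(T)\{T}={J}; candidates ⊆ {G,L,P,Q}.
T↔J: latent back-door arc(s) into T.
size 0: {}; under {} T still reaches {G,J,L,P,Q} ∋ J.
size 1: {G}, {L}, {P} …(+1); under {G} T still reaches {J} ∋ J.
size 2: {G,L}, {G,P}, {G,Q} …(+3); under {G,L} T still reaches {J} ∋ J.
T↔J cannot be blocked by any observed set — no back-door set.

T→J: no observed back-door set.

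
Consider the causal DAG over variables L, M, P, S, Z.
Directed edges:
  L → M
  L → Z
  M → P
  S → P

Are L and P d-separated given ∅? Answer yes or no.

Bayes-Ball from L | ∅ reaches {M,P,Z}.
P ∈ reach(L|∅) ⇒ L ⊥̸ P | ∅.

No — L and P are d-connected given ∅.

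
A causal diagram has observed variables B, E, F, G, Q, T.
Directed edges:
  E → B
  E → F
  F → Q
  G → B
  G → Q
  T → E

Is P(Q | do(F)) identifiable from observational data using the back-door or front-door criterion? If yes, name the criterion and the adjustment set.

desc(F)\{F}={Q}; candidates ⊆ {B,E,G,T}.
∅: F⊥Q given ∅ in G with F→· removed — back-door holds.
P(Q|do(F)) = P(Q|F) — no adjustment needed.

P(Q|do(F)): backdoor, adjust for ∅.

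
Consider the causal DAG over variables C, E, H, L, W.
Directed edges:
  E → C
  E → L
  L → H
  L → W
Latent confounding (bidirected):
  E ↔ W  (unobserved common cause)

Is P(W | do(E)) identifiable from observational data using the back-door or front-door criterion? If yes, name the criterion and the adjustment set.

desc(E)\{E}={C,H,L,W}; candidates ⊆ {—}.
E↔W: latent back-door arc(s) into E.
size 0: {}; under {} E still reaches {W} ∋ W.
E↔W cannot be blocked by any observed set — no back-door set.
{L}: (i) intercepts every directed E→W path; (ii) no back-door E→{L}; (iii) {E} blocks every back-door {L}→W. Front-door holds.
P(W|do(E)) = Σ_{L} P(L|E) Σ_{E'} P(W|L,E')P(E').

P(W|do(E)): frontdoor, adjust for {L}.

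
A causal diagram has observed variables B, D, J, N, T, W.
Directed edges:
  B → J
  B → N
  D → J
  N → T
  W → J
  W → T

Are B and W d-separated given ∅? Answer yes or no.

Yes — B ⊥ W | ∅.

Bayes-Ball from B | ∅ reaches {J,N,T}.
W ∉ reach(B|∅) ⇒ B ⊥ W | ∅.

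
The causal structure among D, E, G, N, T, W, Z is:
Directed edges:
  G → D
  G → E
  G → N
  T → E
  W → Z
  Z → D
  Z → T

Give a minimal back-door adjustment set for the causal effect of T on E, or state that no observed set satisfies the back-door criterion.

desc(T)\{T}={E}; candidates ⊆ {D,G,N,W,Z}.
∅: T⊥E given ∅ in G with T→· removed — back-door holds.

T→E: minimal back-door set ∅.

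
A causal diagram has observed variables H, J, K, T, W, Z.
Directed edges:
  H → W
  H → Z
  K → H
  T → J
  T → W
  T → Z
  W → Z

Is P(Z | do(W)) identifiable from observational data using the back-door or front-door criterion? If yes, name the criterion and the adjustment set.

P(Z|do(W)): backdoor, adjust for {H, T}.

desc(W)\{W}={Z}; candidates ⊆ {H,J,K,T}.
size 0: {}; under {} W still reaches {H,J,K,T,Z} ∋ Z.
size 1: {H}, {J}, {K} …(+1); under {H} W still reaches {J,T,Z} ∋ Z.
{H,T}: W⊥Z given {H,T} in G with W→· removed — back-door holds.
P(Z|do(W)) = Σ_{H,T} P(Z|W,H,T)·P(H,T).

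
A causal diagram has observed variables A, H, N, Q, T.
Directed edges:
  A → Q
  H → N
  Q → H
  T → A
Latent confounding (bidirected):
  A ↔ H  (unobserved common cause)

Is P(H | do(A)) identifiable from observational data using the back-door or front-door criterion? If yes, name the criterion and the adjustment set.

desc(A)\{A}={H,N,Q}; candidates ⊆ {T}.
A↔H: latent back-door arc(s) into A.
size 0: {}; under {} A still reaches {H,N,T} ∋ H.
size 1: {T}; under {T} A still reaches {H,N} ∋ H.
A↔H cannot be blocked by any observed set — no back-door set.
{Q}: (i) intercepts every directed A→H path; (ii) no back-door A→{Q}; (iii) {A} blocks every back-door {Q}→H. Front-door holds.
P(H|do(A)) = Σ_{Q} P(Q|A) Σ_{A'} P(H|Q,A')P(A').

P(H|do(A)): frontdoor, adjust for {Q}.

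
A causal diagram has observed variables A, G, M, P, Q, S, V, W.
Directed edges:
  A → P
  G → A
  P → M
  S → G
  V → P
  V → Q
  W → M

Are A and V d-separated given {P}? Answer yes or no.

No — A and V are d-connected given {P}.

Bayes-Ball from A | {P} reaches {G,Q,S,V}.
V ∈ reach(A|{P}) ⇒ A ⊥̸ V | {P}.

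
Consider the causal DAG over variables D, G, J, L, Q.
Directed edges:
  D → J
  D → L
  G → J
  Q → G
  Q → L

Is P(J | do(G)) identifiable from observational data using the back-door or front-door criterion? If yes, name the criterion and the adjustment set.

desc(G)\{G}={J}; candidates ⊆ {D,L,Q}.
∅: G⊥J given ∅ in G with G→· removed — back-door holds.
P(J|do(G)) = P(J|G) — no adjustment needed.

P(J|do(G)): backdoor, adjust for ∅.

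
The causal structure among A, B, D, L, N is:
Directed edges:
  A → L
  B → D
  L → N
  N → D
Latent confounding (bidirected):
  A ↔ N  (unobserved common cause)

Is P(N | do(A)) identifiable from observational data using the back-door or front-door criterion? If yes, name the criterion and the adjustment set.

P(N|do(A)): frontdoor, adjust for {L}.

desc(A)\{A}={D,L,N}; candidates ⊆ {B}.
A↔N: latent back-door arc(s) into A.
size 0: {}; under {} A still reaches {D,N} ∋ N.
size 1: {B}; under {B} A still reaches {D,N} ∋ N.
A↔N cannot be blocked by any observed set — no back-door set.
{L}: (i) intercepts every directed A→N path; (ii) no back-door A→{L}; (iii) {A} blocks every back-door {L}→N. Front-door holds.
P(N|do(A)) = Σ_{L} P(L|A) Σ_{A'} P(N|L,A')P(A').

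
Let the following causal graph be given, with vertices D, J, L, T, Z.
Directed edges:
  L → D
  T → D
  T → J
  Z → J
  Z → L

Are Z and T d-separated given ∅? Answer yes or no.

Yes — Z ⊥ T | ∅.

Bayes-Ball from Z | ∅ reaches {D,J,L}.
T ∉ reach(Z|∅) ⇒ Z ⊥ T | ∅.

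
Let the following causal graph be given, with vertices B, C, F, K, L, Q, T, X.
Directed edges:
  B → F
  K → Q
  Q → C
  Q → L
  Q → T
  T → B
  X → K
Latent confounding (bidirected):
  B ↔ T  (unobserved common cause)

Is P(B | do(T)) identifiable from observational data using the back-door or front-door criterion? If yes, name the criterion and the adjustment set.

P(B|do(T)): not identifiable (no BD/FD set).

desc(T)\{T}={B,F}; candidates ⊆ {C,K,L,Q,X}.
T↔B: latent back-door arc(s) into T.
size 0: {}; under {} T still reaches {B,C,F,K,L,Q,X} ∋ B.
size 1: {C}, {K}, {L} …(+2); under {C} T still reaches {B,F,K,L,Q,X} ∋ B.
size 2: {C,K}, {C,L}, {C,Q} …(+7); under {C,K} T still reaches {B,F,L,Q} ∋ B.
T↔B cannot be blocked by any observed set — no back-door set.
No mediator lies on a directed T→…→B path.
Neither criterion identifies P(B|do(T)) in this graph.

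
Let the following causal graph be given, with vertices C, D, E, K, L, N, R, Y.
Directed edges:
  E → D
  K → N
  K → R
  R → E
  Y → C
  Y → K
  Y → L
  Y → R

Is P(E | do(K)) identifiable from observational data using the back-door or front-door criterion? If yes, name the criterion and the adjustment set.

desc(K)\{K}={D,E,N,R}; candidates ⊆ {C,L,Y}.
size 0: {}; under {} K still reaches {C,D,E,L,R,Y} ∋ E.
{Y}: K⊥E given {Y} in G with K→· removed — back-door holds.
P(E|do(K)) = Σ_{Y} P(E|K,Y)·P(Y).

P(E|do(K)): backdoor, adjust for {Y}.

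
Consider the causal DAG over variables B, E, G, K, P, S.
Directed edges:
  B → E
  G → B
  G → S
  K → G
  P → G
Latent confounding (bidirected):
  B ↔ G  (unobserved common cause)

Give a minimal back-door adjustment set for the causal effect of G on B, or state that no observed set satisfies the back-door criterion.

desc(G)\{G}={B,E,S}; candidates ⊆ {K,P}.
G↔B: latent back-door arc(s) into G.
size 0: {}; under {} G still reaches {B,E,K,P} ∋ B.
size 1: {K}, {P}; under {K} G still reaches {B,E,P} ∋ B.
size 2: {K,P}; under {K,P} G still reaches {B,E} ∋ B.
G↔B cannot be blocked by any observed set — no back-door set.

G→B: no observed back-door set.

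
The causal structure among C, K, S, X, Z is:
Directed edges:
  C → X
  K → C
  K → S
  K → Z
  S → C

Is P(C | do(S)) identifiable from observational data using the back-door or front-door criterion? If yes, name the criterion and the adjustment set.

desc(S)\{S}={C,X}; candidates ⊆ {K,Z}.
size 0: {}; under {} S still reaches {C,K,X,Z} ∋ C.
{K}: S⊥C given {K} in G with S→· removed — back-door holds.
P(C|do(S)) = Σ_{K} P(C|S,K)·P(K).

P(C|do(S)): backdoor, adjust for {K}.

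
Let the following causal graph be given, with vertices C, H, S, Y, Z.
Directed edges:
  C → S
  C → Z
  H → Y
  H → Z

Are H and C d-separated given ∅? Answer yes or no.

Yes — H ⊥ C | ∅.

Bayes-Ball from H | ∅ reaches {Y,Z}.
C ∉ reach(H|∅) ⇒ H ⊥ C | ∅.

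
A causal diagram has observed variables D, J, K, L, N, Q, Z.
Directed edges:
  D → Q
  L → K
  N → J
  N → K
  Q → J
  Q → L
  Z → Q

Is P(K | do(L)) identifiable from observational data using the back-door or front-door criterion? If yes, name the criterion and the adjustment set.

P(K|do(L)): backdoor, adjust for ∅.

desc(L)\{L}={K}; candidates ⊆ {D,J,N,Q,Z}.
∅: L⊥K given ∅ in G with L→· removed — back-door holds.
P(K|do(L)) = P(K|L) — no adjustment needed.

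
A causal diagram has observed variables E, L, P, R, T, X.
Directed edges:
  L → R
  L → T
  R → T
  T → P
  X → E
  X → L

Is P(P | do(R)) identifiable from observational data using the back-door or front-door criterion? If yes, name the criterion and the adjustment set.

desc(R)\{R}={P,T}; candidates ⊆ {E,L,X}.
size 0: {}; under {} R still reaches {E,L,P,T,X} ∋ P.
{L}: R⊥P given {L} in G with R→· removed — back-door holds.
P(P|do(R)) = Σ_{L} P(P|R,L)·P(L).

P(P|do(R)): backdoor, adjust for {L}.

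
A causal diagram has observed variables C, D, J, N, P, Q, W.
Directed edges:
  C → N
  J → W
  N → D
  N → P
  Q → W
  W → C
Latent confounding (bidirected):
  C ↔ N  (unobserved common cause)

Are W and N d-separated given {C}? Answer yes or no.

Bayes-Ball from W | {C} reaches {D,J,N,P,Q}.
N ∈ reach(W|{C}) ⇒ W ⊥̸ N | {C}.

No — W and N are d-connected given {C}.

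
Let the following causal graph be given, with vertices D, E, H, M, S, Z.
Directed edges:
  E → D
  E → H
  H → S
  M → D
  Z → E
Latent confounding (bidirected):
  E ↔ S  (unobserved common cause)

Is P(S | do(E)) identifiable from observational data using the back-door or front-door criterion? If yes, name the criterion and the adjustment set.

desc(E)\{E}={D,H,S}; candidates ⊆ {M,Z}.
E↔S: latent back-door arc(s) into E.
size 0: {}; under {} E still reaches {S,Z} ∋ S.
size 1: {M}, {Z}; under {M} E still reaches {S,Z} ∋ S.
size 2: {M,Z}; under {M,Z} E still reaches {S} ∋ S.
E↔S cannot be blocked by any observed set — no back-door set.
{H}: (i) intercepts every directed E→S path; (ii) no back-door E→{H}; (iii) {E} blocks every back-door {H}→S. Front-door holds.
P(S|do(E)) = Σ_{H} P(H|E) Σ_{E'} P(S|H,E')P(E').

P(S|do(E)): frontdoor, adjust for {H}.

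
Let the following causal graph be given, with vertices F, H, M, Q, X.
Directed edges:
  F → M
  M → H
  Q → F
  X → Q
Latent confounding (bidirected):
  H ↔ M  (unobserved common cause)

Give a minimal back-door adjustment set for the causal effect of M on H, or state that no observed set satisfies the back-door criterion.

M→H: no observed back-door set.

desc(M)\{M}={H}; candidates ⊆ {F,Q,X}.
M↔H: latent back-door arc(s) into M.
size 0: {}; under {} M still reaches {F,H,Q,X} ∋ H.
size 1: {F}, {Q}, {X}; under {F} M still reaches {H} ∋ H.
size 2: {F,Q}, {F,X}, {Q,X}; under {F,Q} M still reaches {H} ∋ H.
M↔H cannot be blocked by any observed set — no back-door set.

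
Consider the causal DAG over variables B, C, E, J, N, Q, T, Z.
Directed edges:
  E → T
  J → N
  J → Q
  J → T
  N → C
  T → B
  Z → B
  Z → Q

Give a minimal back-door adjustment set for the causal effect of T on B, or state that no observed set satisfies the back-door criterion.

desc(T)\{T}={B}; candidates ⊆ {C,E,J,N,Q,Z}.
∅: T⊥B given ∅ in G with T→· removed — back-door holds.

T→B: minimal back-door set ∅.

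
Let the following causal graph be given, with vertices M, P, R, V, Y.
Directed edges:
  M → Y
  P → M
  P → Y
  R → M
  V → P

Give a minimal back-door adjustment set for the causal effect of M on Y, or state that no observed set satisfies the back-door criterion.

M→Y: minimal back-door set {P}.

desc(M)\{M}={Y}; candidates ⊆ {P,R,V}.
size 0: {}; under {} M still reaches {P,R,V,Y} ∋ Y.
{P}: M⊥Y given {P} in G with M→· removed — back-door holds.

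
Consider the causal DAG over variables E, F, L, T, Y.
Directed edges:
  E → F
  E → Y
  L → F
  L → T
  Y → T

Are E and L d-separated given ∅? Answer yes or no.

Yes — E ⊥ L | ∅.

Bayes-Ball from E | ∅ reaches {F,T,Y}.
L ∉ reach(E|∅) ⇒ E ⊥ L | ∅.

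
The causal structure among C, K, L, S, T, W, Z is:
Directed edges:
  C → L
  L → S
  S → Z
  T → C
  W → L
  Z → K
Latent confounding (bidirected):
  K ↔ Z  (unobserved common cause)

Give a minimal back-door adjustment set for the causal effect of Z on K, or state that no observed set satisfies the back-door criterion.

Z→K: no observed back-door set.

desc(Z)\{Z}={K}; candidates ⊆ {C,L,S,T,W}.
Z↔K: latent back-door arc(s) into Z.
size 0: {}; under {} Z still reaches {C,K,L,S,T,W} ∋ K.
size 1: {C}, {L}, {S} …(+2); under {C} Z still reaches {K,L,S,W} ∋ K.
size 2: {C,L}, {C,S}, {C,T} …(+7); under {C,L} Z still reaches {K,S} ∋ K.
Z↔K cannot be blocked by any observed set — no back-door set.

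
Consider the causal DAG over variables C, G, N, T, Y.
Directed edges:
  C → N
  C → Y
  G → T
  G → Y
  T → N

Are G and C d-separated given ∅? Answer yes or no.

Bayes-Ball from G | ∅ reaches {N,T,Y}.
C ∉ reach(G|∅) ⇒ G ⊥ C | ∅.

Yes — G ⊥ C | ∅.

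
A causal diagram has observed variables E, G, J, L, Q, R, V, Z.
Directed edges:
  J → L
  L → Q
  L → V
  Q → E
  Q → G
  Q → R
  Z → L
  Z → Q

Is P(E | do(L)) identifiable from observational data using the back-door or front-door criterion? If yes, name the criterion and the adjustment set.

desc(L)\{L}={E,G,Q,R,V}; candidates ⊆ {J,Z}.
size 0: {}; under {} L still reaches {E,G,J,Q,R,Z} ∋ E.
{Z}: L⊥E given {Z} in G with L→· removed — back-door holds.
P(E|do(L)) = Σ_{Z} P(E|L,Z)·P(Z).

P(E|do(L)): backdoor, adjust for {Z}.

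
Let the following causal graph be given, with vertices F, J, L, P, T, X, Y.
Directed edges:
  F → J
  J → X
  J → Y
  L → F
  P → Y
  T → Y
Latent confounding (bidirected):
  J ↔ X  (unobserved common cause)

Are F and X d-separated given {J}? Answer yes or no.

Bayes-Ball from F | {J} reaches {L,X}.
X ∈ reach(F|{J}) ⇒ F ⊥̸ X | {J}.

No — F and X are d-connected given {J}.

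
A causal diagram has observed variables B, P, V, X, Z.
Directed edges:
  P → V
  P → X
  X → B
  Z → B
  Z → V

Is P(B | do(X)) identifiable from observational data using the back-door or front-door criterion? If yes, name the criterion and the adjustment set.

P(B|do(X)): backdoor, adjust for ∅.

desc(X)\{X}={B}; candidates ⊆ {P,V,Z}.
∅: X⊥B given ∅ in G with X→· removed — back-door holds.
P(B|do(X)) = P(B|X) — no adjustment needed.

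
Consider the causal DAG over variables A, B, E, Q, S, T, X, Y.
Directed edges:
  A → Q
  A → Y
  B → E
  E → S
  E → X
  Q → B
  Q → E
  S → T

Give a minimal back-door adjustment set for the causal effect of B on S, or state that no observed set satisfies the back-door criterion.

B→S: minimal back-door set {Q}.

desc(B)\{B}={E,S,T,X}; candidates ⊆ {A,Q,Y}.
size 0: {}; under {} B still reaches {A,E,Q,S,T,X,Y} ∋ S.
{Q}: B⊥S given {Q} in G with B→· removed — back-door holds.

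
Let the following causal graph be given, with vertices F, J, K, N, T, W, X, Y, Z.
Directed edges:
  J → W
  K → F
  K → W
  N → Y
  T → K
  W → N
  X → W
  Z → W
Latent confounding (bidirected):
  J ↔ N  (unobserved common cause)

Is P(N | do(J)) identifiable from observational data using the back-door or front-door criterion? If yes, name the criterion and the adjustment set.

P(N|do(J)): frontdoor, adjust for {W}.

desc(J)\{J}={N,W,Y}; candidates ⊆ {F,K,T,X,Z}.
J↔N: latent back-door arc(s) into J.
size 0: {}; under {} J still reaches {N,Y} ∋ N.
size 1: {F}, {K}, {T} …(+2); under {F} J still reaches {N,Y} ∋ N.
size 2: {F,K}, {F,T}, {F,X} …(+7); under {F,K} J still reaches {N,Y} ∋ N.
J↔N cannot be blocked by any observed set — no back-door set.
{W}: (i) intercepts every directed J→N path; (ii) no back-door J→{W}; (iii) {J} blocks every back-door {W}→N. Front-door holds.
P(N|do(J)) = Σ_{W} P(W|J) Σ_{J'} P(N|W,J')P(J').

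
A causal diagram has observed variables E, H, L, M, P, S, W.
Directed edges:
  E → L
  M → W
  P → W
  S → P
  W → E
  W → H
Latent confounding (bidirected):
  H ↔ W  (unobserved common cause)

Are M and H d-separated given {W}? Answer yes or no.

No — M and H are d-connected given {W}.

Bayes-Ball from M | {W} reaches {H,P,S}.
H ∈ reach(M|{W}) ⇒ M ⊥̸ H | {W}.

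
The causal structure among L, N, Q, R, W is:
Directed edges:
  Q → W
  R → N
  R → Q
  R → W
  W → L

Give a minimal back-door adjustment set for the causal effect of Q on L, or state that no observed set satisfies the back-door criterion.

Q→L: minimal back-door set {R}.

desc(Q)\{Q}={L,W}; candidates ⊆ {N,R}.
size 0: {}; under {} Q still reaches {L,N,R,W} ∋ L.
{R}: Q⊥L given {R} in G with Q→· removed — back-door holds.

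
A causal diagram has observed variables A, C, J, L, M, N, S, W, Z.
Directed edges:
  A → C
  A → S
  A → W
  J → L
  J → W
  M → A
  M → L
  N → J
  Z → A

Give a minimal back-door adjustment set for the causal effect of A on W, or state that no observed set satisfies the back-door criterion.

A→W: minimal back-door set ∅.

desc(A)\{A}={C,S,W}; candidates ⊆ {J,L,M,N,Z}.
∅: A⊥W given ∅ in G with A→· removed — back-door holds.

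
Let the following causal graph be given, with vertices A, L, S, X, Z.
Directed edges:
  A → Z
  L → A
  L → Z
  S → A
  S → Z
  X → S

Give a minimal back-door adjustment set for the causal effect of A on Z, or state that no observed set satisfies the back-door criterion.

A→Z: minimal back-door set {L, S}.

desc(A)\{A}={Z}; candidates ⊆ {L,S,X}.
size 0: {}; under {} A still reaches {L,S,X,Z} ∋ Z.
size 1: {L}, {S}, {X}; under {L} A still reaches {S,X,Z} ∋ Z.
{L,S}: A⊥Z given {L,S} in G with A→· removed — back-door holds.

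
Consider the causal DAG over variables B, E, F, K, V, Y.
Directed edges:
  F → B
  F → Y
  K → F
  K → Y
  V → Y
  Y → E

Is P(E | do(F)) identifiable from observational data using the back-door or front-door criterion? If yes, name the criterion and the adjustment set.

desc(F)\{F}={B,E,Y}; candidates ⊆ {K,V}.
size 0: {}; under {} F still reaches {E,K,Y} ∋ E.
{K}: F⊥E given {K} in G with F→· removed — back-door holds.
P(E|do(F)) = Σ_{K} P(E|F,K)·P(K).

P(E|do(F)): backdoor, adjust for {K}.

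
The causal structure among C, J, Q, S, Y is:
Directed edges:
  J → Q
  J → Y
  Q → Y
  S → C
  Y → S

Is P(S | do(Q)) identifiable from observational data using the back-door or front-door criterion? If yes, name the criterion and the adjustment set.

desc(Q)\{Q}={C,S,Y}; candidates ⊆ {J}.
size 0: {}; under {} Q still reaches {C,J,S,Y} ∋ S.
{J}: Q⊥S given {J} in G with Q→· removed — back-door holds.
P(S|do(Q)) = Σ_{J} P(S|Q,J)·P(J).

P(S|do(Q)): backdoor, adjust for {J}.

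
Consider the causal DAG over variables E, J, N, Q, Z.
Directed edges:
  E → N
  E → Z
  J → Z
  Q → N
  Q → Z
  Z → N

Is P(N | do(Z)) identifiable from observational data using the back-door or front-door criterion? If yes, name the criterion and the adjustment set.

P(N|do(Z)): backdoor, adjust for {E, Q}.

desc(Z)\{Z}={N}; candidates ⊆ {E,J,Q}.
size 0: {}; under {} Z still reaches {E,J,N,Q} ∋ N.
size 1: {E}, {J}, {Q}; under {E} Z still reaches {J,N,Q} ∋ N.
{E,Q}: Z⊥N given {E,Q} in G with Z→· removed — back-door holds.
P(N|do(Z)) = Σ_{E,Q} P(N|Z,E,Q)·P(E,Q).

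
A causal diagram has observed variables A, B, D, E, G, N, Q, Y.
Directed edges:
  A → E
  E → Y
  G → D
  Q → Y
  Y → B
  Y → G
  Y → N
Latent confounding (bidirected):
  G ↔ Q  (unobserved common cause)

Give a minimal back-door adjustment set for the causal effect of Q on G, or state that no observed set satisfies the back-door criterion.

Q→G: no observed back-door set.

desc(Q)\{Q}={B,D,G,N,Y}; candidates ⊆ {A,E}.
Q↔G: latent back-door arc(s) into Q.
size 0: {}; under {} Q still reaches {D,G} ∋ G.
size 1: {A}, {E}; under {A} Q still reaches {D,G} ∋ G.
size 2: {A,E}; under {A,E} Q still reaches {D,G} ∋ G.
Q↔G cannot be blocked by any observed set — no back-door set.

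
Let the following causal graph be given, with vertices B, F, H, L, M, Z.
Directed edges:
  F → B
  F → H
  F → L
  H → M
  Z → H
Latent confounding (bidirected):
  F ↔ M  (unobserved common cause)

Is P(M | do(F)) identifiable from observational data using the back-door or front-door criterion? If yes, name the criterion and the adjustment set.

P(M|do(F)): frontdoor, adjust for {H}.

desc(F)\{F}={B,H,L,M}; candidates ⊆ {Z}.
F↔M: latent back-door arc(s) into F.
size 0: {}; under {} F still reaches {M} ∋ M.
size 1: {Z}; under {Z} F still reaches {M} ∋ M.
F↔M cannot be blocked by any observed set — no back-door set.
{H}: (i) intercepts every directed F→M path; (ii) no back-door F→{H}; (iii) {F} blocks every back-door {H}→M. Front-door holds.
P(M|do(F)) = Σ_{H} P(H|F) Σ_{F'} P(M|H,F')P(F').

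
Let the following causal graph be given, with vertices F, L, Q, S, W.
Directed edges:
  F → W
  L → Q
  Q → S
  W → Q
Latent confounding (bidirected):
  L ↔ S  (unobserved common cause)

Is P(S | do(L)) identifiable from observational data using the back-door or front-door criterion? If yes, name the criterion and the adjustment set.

P(S|do(L)): frontdoor, adjust for {Q}.

desc(L)\{L}={Q,S}; candidates ⊆ {F,W}.
L↔S: latent back-door arc(s) into L.
size 0: {}; under {} L still reaches {S} ∋ S.
size 1: {F}, {W}; under {F} L still reaches {S} ∋ S.
size 2: {F,W}; under {F,W} L still reaches {S} ∋ S.
L↔S cannot be blocked by any observed set — no back-door set.
{Q}: (i) intercepts every directed L→S path; (ii) no back-door L→{Q}; (iii) {L} blocks every back-door {Q}→S. Front-door holds.
P(S|do(L)) = Σ_{Q} P(Q|L) Σ_{L'} P(S|Q,L')P(L').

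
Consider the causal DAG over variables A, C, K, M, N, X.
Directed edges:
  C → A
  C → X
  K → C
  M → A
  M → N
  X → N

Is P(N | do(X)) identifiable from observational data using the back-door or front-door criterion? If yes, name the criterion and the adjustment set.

P(N|do(X)): backdoor, adjust for ∅.

desc(X)\{X}={N}; candidates ⊆ {A,C,K,M}.
∅: X⊥N given ∅ in G with X→· removed — back-door holds.
P(N|do(X)) = P(N|X) — no adjustment needed.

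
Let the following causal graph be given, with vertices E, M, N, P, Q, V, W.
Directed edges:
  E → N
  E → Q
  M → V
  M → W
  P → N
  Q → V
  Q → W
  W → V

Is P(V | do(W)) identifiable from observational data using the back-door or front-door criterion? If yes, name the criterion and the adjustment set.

desc(W)\{W}={V}; candidates ⊆ {E,M,N,P,Q}.
size 0: {}; under {} W still reaches {E,M,N,Q,V} ∋ V.
size 1: {E}, {M}, {N} …(+2); under {E} W still reaches {M,Q,V} ∋ V.
{M,Q}: W⊥V given {M,Q} in G with W→· removed — back-door holds.
P(V|do(W)) = Σ_{M,Q} P(V|W,M,Q)·P(M,Q).

P(V|do(W)): backdoor, adjust for {M, Q}.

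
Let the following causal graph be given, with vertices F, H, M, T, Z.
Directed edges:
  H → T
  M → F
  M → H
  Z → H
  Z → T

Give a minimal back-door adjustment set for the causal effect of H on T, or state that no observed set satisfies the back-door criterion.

desc(H)\{H}={T}; candidates ⊆ {F,M,Z}.
size 0: {}; under {} H still reaches {F,M,T,Z} ∋ T.
{Z}: H⊥T given {Z} in G with H→· removed — back-door holds.

H→T: minimal back-door set {Z}.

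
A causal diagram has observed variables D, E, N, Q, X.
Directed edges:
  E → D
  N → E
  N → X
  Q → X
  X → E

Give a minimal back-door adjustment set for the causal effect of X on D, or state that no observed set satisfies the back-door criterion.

X→D: minimal back-door set {N}.

desc(X)\{X}={D,E}; candidates ⊆ {N,Q}.
size 0: {}; under {} X still reaches {D,E,N,Q} ∋ D.
{N}: X⊥D given {N} in G with X→· removed — back-door holds.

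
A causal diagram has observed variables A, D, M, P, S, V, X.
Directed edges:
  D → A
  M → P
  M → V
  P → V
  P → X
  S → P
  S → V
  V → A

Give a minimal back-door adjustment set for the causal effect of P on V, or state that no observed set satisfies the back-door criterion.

desc(P)\{P}={A,V,X}; candidates ⊆ {D,M,S}.
size 0: {}; under {} P still reaches {A,M,S,V} ∋ V.
size 1: {D}, {M}, {S}; under {D} P still reaches {A,M,S,V} ∋ V.
{M,S}: P⊥V given {M,S} in G with P→· removed — back-door holds.

P→V: minimal back-door set {M, S}.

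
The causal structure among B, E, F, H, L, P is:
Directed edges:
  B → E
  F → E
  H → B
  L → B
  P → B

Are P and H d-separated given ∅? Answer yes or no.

Bayes-Ball from P | ∅ reaches {B,E}.
H ∉ reach(P|∅) ⇒ P ⊥ H | ∅.

Yes — P ⊥ H | ∅.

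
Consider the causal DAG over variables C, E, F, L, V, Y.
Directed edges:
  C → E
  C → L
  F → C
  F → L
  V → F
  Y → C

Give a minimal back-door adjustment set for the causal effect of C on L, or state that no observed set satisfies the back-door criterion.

desc(C)\{C}={E,L}; candidates ⊆ {F,V,Y}.
size 0: {}; under {} C still reaches {F,L,V,Y} ∋ L.
{F}: C⊥L given {F} in G with C→· removed — back-door holds.

C→L: minimal back-door set {F}.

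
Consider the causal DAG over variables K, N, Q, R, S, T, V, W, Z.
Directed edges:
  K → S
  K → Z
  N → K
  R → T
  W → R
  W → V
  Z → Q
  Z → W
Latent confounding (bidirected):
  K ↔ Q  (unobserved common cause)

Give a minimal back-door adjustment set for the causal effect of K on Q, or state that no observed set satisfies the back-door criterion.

desc(K)\{K}={Q,R,S,T,V,W,Z}; candidates ⊆ {N}.
K↔Q: latent back-door arc(s) into K.
size 0: {}; under {} K still reaches {N,Q} ∋ Q.
size 1: {N}; under {N} K still reaches {Q} ∋ Q.
K↔Q cannot be blocked by any observed set — no back-door set.

K→Q: no observed back-door set.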